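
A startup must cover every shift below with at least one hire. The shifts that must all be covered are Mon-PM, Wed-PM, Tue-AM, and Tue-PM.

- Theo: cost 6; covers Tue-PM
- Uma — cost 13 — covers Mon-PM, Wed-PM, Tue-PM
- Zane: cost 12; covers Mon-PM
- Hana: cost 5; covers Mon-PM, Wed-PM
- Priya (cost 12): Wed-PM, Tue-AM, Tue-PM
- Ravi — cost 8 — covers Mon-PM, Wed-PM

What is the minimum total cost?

The greedy cost-per-new-shift heuristic would pick Hana, Theo, and Priya for 23, but a cheaper cover exists.
Choose Hana and Priya: together they cover Mon-PM, Wed-PM, Tue-AM, Tue-PM — every shift.
Total cost: 5 + 12 = 17.
No cover costs less than 17.

17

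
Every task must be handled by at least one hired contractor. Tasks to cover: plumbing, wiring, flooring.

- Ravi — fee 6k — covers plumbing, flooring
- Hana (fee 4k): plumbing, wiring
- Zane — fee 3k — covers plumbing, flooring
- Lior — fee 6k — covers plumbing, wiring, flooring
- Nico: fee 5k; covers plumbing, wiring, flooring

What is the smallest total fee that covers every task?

The greedy cost-per-new-task heuristic would pick Zane and Hana for 7, but a cheaper cover exists.
Nico alone covers plumbing, wiring, flooring — every task.
Total fee: 5.
No cover costs less than 5.

5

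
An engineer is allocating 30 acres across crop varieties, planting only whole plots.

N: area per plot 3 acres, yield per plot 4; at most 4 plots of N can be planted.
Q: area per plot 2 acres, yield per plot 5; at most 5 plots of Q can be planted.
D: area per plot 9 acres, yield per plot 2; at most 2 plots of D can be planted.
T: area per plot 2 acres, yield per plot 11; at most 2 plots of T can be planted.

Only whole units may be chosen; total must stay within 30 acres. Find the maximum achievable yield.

Take 4×N, 5×Q, and 2×T: area 26 ≤ 30, yield 4·4 + 5·5 + 2·11 = 63.
T has the best ratio (11/2) and is taken to its limit of 2; remaining capacity is filled optimally with the others.

63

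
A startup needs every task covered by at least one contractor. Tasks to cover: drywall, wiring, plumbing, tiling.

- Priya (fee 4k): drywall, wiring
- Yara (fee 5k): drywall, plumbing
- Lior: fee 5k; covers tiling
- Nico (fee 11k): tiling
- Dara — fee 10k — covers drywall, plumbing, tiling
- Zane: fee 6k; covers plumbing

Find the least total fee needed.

14

Choose Priya, Yara, and Lior: together they cover drywall, wiring, plumbing, tiling — every task.
Total fee: 4 + 5 + 5 = 14.
No cover costs less than 14.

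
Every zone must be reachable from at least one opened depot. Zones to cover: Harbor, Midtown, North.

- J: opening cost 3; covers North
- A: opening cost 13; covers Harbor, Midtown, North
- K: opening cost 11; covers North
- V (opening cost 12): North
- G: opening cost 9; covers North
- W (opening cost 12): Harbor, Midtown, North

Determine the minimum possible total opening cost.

The greedy cost-per-new-zone heuristic would pick J and W for 15, but a cheaper cover exists.
W alone covers Harbor, Midtown, North — every zone.
Total opening cost: 12.
No cover costs less than 12.

12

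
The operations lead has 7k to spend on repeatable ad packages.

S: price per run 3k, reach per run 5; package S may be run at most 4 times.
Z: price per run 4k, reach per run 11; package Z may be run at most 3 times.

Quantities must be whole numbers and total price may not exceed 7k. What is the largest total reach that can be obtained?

1×Z: price 4 ≤ 7, reach 1·11 = 11.
1×S and 1×Z: price 7 ≤ 7, reach 1·5 + 1·11 = 16.
Best is 16.

16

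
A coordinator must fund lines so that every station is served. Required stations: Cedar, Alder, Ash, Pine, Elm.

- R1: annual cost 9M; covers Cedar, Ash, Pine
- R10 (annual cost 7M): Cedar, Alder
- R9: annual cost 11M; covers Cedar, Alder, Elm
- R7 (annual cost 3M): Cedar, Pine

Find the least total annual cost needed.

20

This is a weighted set-cover instance.
The greedy cost-per-new-station heuristic would pick R7, R9, and R1 for 23, but a cheaper cover exists.
Choose R1 and R9: together they cover Cedar, Alder, Ash, Pine, Elm — every station.
Total annual cost: 9 + 11 = 20.
No cover costs less than 20.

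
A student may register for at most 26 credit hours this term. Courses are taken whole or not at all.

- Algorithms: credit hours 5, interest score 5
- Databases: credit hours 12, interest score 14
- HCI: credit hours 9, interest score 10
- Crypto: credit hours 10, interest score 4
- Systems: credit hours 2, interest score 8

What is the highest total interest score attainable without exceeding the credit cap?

32

Allowing fractional choices, the relaxed optimum would be about 35.0, but courses are indivisible.
Algorithms + Databases + Systems: credit hours 5 + 12 + 2 = 19 ≤ 26, interest score 5 + 14 + 8 = 27.
Algorithms + Databases + HCI: credit hours 5 + 12 + 9 = 26 ≤ 26, interest score 5 + 14 + 10 = 29.
Databases + HCI + Systems: credit hours 12 + 9 + 2 = 23 ≤ 26, interest score 14 + 10 + 8 = 32.
Best is Databases, HCI, and Systems with total interest score 32.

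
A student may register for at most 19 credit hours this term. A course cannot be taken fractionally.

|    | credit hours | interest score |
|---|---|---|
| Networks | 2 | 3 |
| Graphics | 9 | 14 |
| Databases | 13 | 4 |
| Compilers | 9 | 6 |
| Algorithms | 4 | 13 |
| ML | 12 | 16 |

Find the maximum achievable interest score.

Take Networks, Algorithms, and ML: credit hours 2 + 4 + 12 = 18 ≤ 19, interest score 3 + 13 + 16 = 32.
No other feasible combination does better.

32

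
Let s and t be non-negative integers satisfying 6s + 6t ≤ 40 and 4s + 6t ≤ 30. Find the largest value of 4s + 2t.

24

Relaxing integrality, the LP optimum is 26.67 at (s,t) = (6.67, 0), which is not an integer point.
(s,t)=(6,0): 6·6+6·0=36≤40, 4·6+6·0=24≤30, objective 24.
(s,t)=(5,1): 6·5+6·1=36≤40, 4·5+6·1=26≤30, objective 22.
(s,t)=(5,0): 6·5+6·0=30≤40, 4·5+6·0=20≤30, objective 20.
Maximum is 24 at (s,t)=(6,0).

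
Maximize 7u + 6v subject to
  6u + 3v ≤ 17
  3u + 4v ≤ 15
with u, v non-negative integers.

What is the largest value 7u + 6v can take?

The continuous relaxation peaks at (1.53, 2.6) with value 26.33; rounding to a feasible lattice point costs some objective.
(u,v)=(1,3): 6·1+3·3=15≤17, 3·1+4·3=15≤15, objective 25.
(u,v)=(2,1): 6·2+3·1=15≤17, 3·2+4·1=10≤15, objective 20.
(u,v)=(1,2): 6·1+3·2=12≤17, 3·1+4·2=11≤15, objective 19.
Maximum is 25 at (u,v)=(1,3).

25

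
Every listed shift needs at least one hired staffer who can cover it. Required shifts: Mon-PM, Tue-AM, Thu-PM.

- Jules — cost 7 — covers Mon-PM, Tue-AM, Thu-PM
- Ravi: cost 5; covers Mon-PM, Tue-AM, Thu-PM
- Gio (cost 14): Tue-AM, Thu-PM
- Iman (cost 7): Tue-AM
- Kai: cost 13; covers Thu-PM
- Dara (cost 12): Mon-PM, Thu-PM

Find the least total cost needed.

5

Ravi alone covers Mon-PM, Tue-AM, Thu-PM — every shift.
Total cost: 5.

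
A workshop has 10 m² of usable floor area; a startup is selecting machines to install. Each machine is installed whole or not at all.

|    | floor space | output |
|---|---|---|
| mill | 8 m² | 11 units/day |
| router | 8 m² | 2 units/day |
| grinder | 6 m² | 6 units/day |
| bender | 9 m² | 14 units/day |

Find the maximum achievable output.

This is an integer program with binary decision variables.
Allowing fractional choices, the relaxed optimum would be about 15.4, but machines are indivisible.
bender: floor space 9 ≤ 10, output 14.
grinder: floor space 6 ≤ 10, output 6.
mill: floor space 8 ≤ 10, output 11.
Best is bender with total output 14.

14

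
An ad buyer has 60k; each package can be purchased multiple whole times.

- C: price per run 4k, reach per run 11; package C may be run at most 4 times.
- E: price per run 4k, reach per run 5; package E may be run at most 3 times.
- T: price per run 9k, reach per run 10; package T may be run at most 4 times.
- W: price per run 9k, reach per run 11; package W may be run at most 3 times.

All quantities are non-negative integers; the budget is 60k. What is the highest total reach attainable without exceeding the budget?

97

Take 4×C, 2×E, 1×T, and 3×W: price 60 ≤ 60, reach 4·11 + 2·5 + 1·10 + 3·11 = 97.
C has the best ratio (11/4) and is taken to its limit of 4; remaining capacity is filled optimally with the others.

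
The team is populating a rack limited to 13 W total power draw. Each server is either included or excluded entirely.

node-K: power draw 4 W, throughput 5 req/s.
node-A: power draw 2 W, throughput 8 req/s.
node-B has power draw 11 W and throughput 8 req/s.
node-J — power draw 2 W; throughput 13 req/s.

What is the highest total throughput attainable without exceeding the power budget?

This is an integer program with binary decision variables.
Allowing fractional choices, the relaxed optimum would be about 29.6, but servers are indivisible.
node-B + node-J: power draw 11 + 2 = 13 ≤ 13, throughput 8 + 13 = 21.
node-A + node-J: power draw 2 + 2 = 4 ≤ 13, throughput 8 + 13 = 21.
node-K + node-A + node-J: power draw 4 + 2 + 2 = 8 ≤ 13, throughput 5 + 8 + 13 = 26.
Best is node-K, node-A, and node-J with total throughput 26.

26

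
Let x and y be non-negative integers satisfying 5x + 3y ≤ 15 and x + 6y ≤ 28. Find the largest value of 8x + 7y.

The continuous relaxation peaks at (0.222, 4.63) with value 34.19; rounding to a feasible lattice point costs some objective.
(x,y)=(1,3): 5·1+3·3=14≤15, 1·1+6·3=19≤28, objective 29.
(x,y)=(0,4): 5·0+3·4=12≤15, 1·0+6·4=24≤28, objective 28.
The best lattice point is (1,3), giving 29.

29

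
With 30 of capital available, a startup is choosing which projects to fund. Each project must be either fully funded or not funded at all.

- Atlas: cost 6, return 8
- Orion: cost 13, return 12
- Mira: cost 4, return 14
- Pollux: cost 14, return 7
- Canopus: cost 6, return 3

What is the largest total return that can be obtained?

Atlas + Orion + Mira: cost 6 + 13 + 4 = 23 ≤ 30, return 8 + 12 + 14 = 34.
Atlas + Orion + Mira + Canopus: cost 6 + 13 + 4 + 6 = 29 ≤ 30, return 8 + 12 + 14 + 3 = 37.
Atlas + Mira + Pollux + Canopus: cost 6 + 4 + 14 + 6 = 30 ≤ 30, return 8 + 14 + 7 + 3 = 32.
Best is Atlas, Orion, Mira, and Canopus with total return 37.

37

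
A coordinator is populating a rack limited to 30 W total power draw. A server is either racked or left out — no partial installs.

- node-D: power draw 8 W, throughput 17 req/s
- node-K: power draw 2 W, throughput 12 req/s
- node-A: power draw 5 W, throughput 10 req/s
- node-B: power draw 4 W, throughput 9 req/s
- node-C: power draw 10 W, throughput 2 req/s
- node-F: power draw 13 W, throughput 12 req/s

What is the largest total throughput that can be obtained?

This is a 0-1 knapsack instance.
Allowing fractional choices, the relaxed optimum would be about 58.2, but servers are indivisible.
node-D + node-K + node-B + node-F: power draw 8 + 2 + 4 + 13 = 27 ≤ 30, throughput 17 + 12 + 9 + 12 = 50.
node-D + node-K + node-A + node-F: power draw 8 + 2 + 5 + 13 = 28 ≤ 30, throughput 17 + 12 + 10 + 12 = 51.
node-D + node-K + node-A + node-B + node-C: power draw 8 + 2 + 5 + 4 + 10 = 29 ≤ 30, throughput 17 + 12 + 10 + 9 + 2 = 50.
Best is node-D, node-K, node-A, and node-F with total throughput 51.

51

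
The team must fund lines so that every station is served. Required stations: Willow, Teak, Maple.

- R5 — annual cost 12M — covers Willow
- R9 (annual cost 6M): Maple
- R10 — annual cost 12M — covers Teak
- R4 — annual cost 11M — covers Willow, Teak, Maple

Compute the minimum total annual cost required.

11

R4 alone covers Willow, Teak, Maple — every station.
Total annual cost: 11.
No cover costs less than 11.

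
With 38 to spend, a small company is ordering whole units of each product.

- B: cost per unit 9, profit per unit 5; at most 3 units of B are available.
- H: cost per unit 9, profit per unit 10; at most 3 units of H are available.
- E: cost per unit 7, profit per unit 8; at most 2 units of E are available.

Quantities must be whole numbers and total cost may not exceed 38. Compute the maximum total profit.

38

E has the best ratio (8/7); taking only E gives at most 2×8 = 16 (stopped by the supply cap of 2).
Mixing does better — 3×H and 1×E: cost 34 ≤ 38, profit 3·10 + 1·8 = 38.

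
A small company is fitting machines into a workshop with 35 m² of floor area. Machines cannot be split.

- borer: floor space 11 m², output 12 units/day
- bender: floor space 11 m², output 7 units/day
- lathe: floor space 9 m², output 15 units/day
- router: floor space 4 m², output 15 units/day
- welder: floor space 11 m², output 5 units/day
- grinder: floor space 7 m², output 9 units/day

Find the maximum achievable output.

Allowing fractional choices, the relaxed optimum would be about 53.5, but machines are indivisible.
borer + bender + lathe + router: floor space 11 + 11 + 9 + 4 = 35 ≤ 35, output 12 + 7 + 15 + 15 = 49.
borer + lathe + router + grinder: floor space 11 + 9 + 4 + 7 = 31 ≤ 35, output 12 + 15 + 15 + 9 = 51.
Best is borer, lathe, router, and grinder with total output 51.

51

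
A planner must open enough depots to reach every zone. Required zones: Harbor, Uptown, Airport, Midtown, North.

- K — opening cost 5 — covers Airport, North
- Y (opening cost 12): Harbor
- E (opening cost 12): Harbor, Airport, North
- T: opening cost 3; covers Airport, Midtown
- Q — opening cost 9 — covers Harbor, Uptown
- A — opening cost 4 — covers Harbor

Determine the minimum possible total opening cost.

17

The greedy cost-per-new-zone heuristic would pick T, A, K, and Q for 21, but a cheaper cover exists.
Choose K, T, and Q: together they cover Harbor, Uptown, Airport, Midtown, North — every zone.
Total opening cost: 5 + 3 + 9 = 17.
No cover costs less than 17.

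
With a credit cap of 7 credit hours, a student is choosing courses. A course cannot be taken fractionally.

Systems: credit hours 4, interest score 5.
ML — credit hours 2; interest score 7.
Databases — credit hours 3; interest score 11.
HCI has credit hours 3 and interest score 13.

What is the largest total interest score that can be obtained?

24

Allowing fractional choices, the relaxed optimum would be about 27.5, but courses are indivisible.
ML + HCI: credit hours 2 + 3 = 5 ≤ 7, interest score 7 + 13 = 20.
Databases + HCI: credit hours 3 + 3 = 6 ≤ 7, interest score 11 + 13 = 24.
Best is Databases and HCI with total interest score 24.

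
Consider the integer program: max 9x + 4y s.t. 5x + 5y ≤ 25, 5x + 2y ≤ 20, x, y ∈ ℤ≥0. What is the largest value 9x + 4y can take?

36

(x,y)=(4,0) is feasible, giving 36.
(x,y)=(3,2) is feasible, giving 35.
(x,y)=(3,1) is feasible, giving 31.
The best lattice point is (4,0), giving 36.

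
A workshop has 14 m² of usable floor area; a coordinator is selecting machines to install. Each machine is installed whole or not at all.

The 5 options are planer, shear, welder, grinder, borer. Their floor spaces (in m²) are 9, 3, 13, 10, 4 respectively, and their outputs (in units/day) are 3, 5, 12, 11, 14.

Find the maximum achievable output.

Treat it as a binary knapsack problem.
Take grinder and borer: floor space 10 + 4 = 14 ≤ 14, output 11 + 14 = 25.
No other feasible combination does better.

25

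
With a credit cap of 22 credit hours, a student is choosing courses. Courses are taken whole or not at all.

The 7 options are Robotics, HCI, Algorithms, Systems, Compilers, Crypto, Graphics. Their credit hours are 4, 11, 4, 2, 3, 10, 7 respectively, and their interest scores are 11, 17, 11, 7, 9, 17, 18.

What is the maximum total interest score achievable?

Allowing fractional choices, the relaxed optimum would be about 59.4, but courses are indivisible.
Robotics + Algorithms + Compilers + Graphics: credit hours 4 + 4 + 3 + 7 = 18 ≤ 22, interest score 11 + 11 + 9 + 18 = 49.
Systems + Compilers + Crypto + Graphics: credit hours 2 + 3 + 10 + 7 = 22 ≤ 22, interest score 7 + 9 + 17 + 18 = 51.
Robotics + Algorithms + Systems + Compilers + Graphics: credit hours 4 + 4 + 2 + 3 + 7 = 20 ≤ 22, interest score 11 + 11 + 7 + 9 + 18 = 56.
Best is Robotics, Algorithms, Systems, Compilers, and Graphics with total interest score 56.

56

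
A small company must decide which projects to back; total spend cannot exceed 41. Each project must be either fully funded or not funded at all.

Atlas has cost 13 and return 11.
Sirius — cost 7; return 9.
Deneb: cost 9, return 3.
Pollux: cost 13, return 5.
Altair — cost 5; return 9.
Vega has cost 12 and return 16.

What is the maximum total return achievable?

45

Take Atlas, Sirius, Altair, and Vega: cost 13 + 7 + 5 + 12 = 37 ≤ 41, return 11 + 9 + 9 + 16 = 45.
No other feasible combination does better.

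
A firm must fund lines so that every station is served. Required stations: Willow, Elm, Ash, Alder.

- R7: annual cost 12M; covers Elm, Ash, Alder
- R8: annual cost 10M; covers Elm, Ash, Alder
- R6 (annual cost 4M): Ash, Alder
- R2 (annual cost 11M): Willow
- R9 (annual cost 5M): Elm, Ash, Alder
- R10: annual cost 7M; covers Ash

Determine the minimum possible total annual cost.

16

Choose R2 and R9: together they cover Willow, Elm, Ash, Alder — every station.
Total annual cost: 11 + 5 = 16.
No cover costs less than 16.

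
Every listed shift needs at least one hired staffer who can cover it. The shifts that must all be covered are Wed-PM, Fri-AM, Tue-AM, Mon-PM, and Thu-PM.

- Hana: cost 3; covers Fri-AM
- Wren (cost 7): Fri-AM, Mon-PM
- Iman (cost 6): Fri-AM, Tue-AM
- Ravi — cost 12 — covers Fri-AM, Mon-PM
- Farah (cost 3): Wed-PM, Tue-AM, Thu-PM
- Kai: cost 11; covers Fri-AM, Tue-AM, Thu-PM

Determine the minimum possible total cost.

10

This is an integer covering problem.
The greedy cost-per-new-shift heuristic would pick Farah, Hana, and Wren for 13, but a cheaper cover exists.
Choose Wren and Farah: together they cover Wed-PM, Fri-AM, Tue-AM, Mon-PM, Thu-PM — every shift.
Total cost: 7 + 3 = 10.
No cover costs less than 10.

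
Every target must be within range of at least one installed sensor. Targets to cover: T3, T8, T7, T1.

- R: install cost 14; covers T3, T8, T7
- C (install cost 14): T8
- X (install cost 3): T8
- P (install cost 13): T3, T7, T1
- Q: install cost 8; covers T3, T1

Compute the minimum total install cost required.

Choose X and P: together they cover T3, T8, T7, T1 — every target.
Total install cost: 3 + 13 = 16.

16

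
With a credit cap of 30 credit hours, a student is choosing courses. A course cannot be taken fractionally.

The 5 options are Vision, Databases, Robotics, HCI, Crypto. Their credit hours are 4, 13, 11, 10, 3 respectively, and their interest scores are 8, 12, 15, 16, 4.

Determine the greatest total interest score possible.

Take Vision, Robotics, HCI, and Crypto: credit hours 4 + 11 + 10 + 3 = 28 ≤ 30, interest score 8 + 15 + 16 + 4 = 43.
No other feasible combination does better.

43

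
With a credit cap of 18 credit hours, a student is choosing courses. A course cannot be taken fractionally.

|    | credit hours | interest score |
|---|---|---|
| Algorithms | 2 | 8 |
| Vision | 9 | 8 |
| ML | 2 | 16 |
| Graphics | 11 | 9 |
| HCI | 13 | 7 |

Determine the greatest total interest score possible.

Take Algorithms, ML, and Graphics: credit hours 2 + 2 + 11 = 15 ≤ 18, interest score 8 + 16 + 9 = 33.
No other feasible combination does better.

33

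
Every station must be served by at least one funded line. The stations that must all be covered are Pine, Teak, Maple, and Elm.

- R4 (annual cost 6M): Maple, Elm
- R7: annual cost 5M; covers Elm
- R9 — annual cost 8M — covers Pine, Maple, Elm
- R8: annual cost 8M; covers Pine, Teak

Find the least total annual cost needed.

14

This is an integer covering problem.
The greedy cost-per-new-station heuristic would pick R9 and R8 for 16, but a cheaper cover exists.
Choose R4 and R8: together they cover Pine, Teak, Maple, Elm — every station.
Total annual cost: 6 + 8 = 14.
No cover costs less than 14.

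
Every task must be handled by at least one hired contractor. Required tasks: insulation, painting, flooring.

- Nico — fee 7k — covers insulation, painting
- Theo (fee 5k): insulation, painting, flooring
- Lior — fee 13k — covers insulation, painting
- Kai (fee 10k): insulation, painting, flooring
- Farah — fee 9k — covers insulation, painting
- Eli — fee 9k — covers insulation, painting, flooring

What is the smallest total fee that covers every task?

This is an integer covering problem.
Theo alone covers insulation, painting, flooring — every task.
Total fee: 5.
No cover costs less than 5.

5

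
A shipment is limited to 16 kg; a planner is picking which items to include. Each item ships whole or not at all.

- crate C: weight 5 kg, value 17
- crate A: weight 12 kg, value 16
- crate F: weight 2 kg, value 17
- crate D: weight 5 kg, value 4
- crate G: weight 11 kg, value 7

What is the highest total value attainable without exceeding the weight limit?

Allowing fractional choices, the relaxed optimum would be about 46.0, but items are indivisible.
crate C + crate F: weight 5 + 2 = 7 ≤ 16, value 17 + 17 = 34.
crate C + crate F + crate D: weight 5 + 2 + 5 = 12 ≤ 16, value 17 + 17 + 4 = 38.
Best is crate C, crate F, and crate D with total value 38.

38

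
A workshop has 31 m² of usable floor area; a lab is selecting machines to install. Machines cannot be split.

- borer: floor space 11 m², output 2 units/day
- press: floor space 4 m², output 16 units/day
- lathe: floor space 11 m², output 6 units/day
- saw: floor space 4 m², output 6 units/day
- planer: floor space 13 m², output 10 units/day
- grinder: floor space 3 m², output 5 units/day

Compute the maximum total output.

37

press + lathe + planer + grinder: floor space 4 + 11 + 13 + 3 = 31 ≤ 31, output 16 + 6 + 10 + 5 = 37.
press + saw + planer + grinder: floor space 4 + 4 + 13 + 3 = 24 ≤ 31, output 16 + 6 + 10 + 5 = 37.
The maximum output is 37; one optimal choice is press, saw, planer, and grinder.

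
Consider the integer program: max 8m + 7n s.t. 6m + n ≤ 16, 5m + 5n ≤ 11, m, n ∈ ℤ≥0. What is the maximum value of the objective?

(m,n)=(2,0): 6·2+1·0=12≤16, 5·2+5·0=10≤11, objective 16.
(m,n)=(1,1): 6·1+1·1=7≤16, 5·1+5·1=10≤11, objective 15.
(m,n)=(1,0): 6·1+1·0=6≤16, 5·1+5·0=5≤11, objective 8.
No feasible integer point exceeds 16.

16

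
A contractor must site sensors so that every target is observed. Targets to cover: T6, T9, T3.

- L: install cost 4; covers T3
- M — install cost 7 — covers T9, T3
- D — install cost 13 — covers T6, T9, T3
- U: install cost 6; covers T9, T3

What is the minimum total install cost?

The greedy cost-per-new-target heuristic would pick U and D for 19, but a cheaper cover exists.
D alone covers T6, T9, T3 — every target.
Total install cost: 13.
No cover costs less than 13.

13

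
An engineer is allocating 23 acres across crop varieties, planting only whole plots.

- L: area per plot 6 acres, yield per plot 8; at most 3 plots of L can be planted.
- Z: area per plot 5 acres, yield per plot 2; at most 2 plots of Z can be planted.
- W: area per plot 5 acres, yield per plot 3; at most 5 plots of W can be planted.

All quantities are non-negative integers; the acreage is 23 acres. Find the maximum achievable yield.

L has the best ratio (8/6); taking only L gives at most 3×8 = 24 (stopped by the area limit).
Mixing does better — 3×L and 1×W: area 23 ≤ 23, yield 3·8 + 1·3 = 27.

27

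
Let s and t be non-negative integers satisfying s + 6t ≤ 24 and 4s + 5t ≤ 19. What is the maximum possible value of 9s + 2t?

Relaxing integrality, the LP optimum is 42.75 at (s,t) = (4.75, 0), which is not an integer point.
(s,t)=(4,0): 1·4+6·0=4≤24, 4·4+5·0=16≤19, objective 36.
(s,t)=(3,1): 1·3+6·1=9≤24, 4·3+5·1=17≤19, objective 29.
Maximum is 36 at (s,t)=(4,0).

36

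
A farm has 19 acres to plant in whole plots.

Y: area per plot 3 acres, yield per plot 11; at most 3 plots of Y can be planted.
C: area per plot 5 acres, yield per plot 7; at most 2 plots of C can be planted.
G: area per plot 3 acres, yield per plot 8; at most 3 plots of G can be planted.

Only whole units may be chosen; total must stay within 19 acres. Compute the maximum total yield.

57

Y has the best ratio (11/3); taking only Y gives at most 3×11 = 33 (stopped by the supply cap of 3).
Mixing does better — 3×Y and 3×G: area 18 ≤ 19, yield 3·11 + 3·8 = 57.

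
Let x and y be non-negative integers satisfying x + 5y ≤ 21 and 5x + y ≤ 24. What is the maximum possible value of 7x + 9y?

The continuous relaxation peaks at (4.12, 3.38) with value 59.25; rounding to a feasible lattice point costs some objective.
(x,y)=(4,3): 1·4+5·3=19≤21, 5·4+1·3=23≤24, objective 55.
(x,y)=(3,3): 1·3+5·3=18≤21, 5·3+1·3=18≤24, objective 48.
(x,y)=(4,2): 1·4+5·2=14≤21, 5·4+1·2=22≤24, objective 46.
(x,y)=(3,2): 1·3+5·2=13≤21, 5·3+1·2=17≤24, objective 39.
No feasible integer point exceeds 55.

55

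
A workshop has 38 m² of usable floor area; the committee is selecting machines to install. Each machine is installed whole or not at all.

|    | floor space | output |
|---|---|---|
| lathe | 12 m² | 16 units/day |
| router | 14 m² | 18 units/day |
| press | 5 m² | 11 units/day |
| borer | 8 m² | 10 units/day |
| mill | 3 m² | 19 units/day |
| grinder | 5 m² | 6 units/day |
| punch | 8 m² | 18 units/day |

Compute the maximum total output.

76

lathe + press + borer + mill + punch: floor space 12 + 5 + 8 + 3 + 8 = 36 ≤ 38, output 16 + 11 + 10 + 19 + 18 = 74.
router + press + borer + mill + punch: floor space 14 + 5 + 8 + 3 + 8 = 38 ≤ 38, output 18 + 11 + 10 + 19 + 18 = 76.
Best is router, press, borer, mill, and punch with total output 76.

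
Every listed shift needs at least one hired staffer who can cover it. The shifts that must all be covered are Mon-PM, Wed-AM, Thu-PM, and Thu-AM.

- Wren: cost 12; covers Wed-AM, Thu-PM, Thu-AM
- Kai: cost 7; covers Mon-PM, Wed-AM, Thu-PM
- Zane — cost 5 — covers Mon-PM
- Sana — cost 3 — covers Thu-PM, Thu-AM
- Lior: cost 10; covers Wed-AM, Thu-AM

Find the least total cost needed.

This is a weighted set-cover instance.
Choose Kai and Sana: together they cover Mon-PM, Wed-AM, Thu-PM, Thu-AM — every shift.
Total cost: 7 + 3 = 10.

10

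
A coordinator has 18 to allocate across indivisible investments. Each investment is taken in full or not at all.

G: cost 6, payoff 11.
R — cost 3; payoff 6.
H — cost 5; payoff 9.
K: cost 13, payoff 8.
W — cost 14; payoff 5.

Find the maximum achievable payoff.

G + R + H: cost 6 + 3 + 5 = 14 ≤ 18, payoff 11 + 6 + 9 = 26.
G + H: cost 6 + 5 = 11 ≤ 18, payoff 11 + 9 = 20.
Best is G, R, and H with total payoff 26.

26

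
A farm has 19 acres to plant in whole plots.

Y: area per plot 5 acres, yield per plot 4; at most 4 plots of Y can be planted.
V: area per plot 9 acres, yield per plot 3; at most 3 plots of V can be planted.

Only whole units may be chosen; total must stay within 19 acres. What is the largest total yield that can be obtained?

2×Y and 1×V: area 19 ≤ 19, yield 2·4 + 1·3 = 11.
3×Y: area 15 ≤ 19, yield 3·4 = 12.
Best is 12.

12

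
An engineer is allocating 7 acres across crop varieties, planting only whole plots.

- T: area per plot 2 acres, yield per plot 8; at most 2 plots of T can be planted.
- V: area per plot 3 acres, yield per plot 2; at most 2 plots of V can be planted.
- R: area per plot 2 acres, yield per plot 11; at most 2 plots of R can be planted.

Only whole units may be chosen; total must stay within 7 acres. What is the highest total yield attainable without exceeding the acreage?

R has the best ratio (11/2); taking only R gives at most 2×11 = 22 (stopped by the supply cap of 2).
Mixing does better — 1×T and 2×R: area 6 ≤ 7, yield 1·8 + 2·11 = 30.

30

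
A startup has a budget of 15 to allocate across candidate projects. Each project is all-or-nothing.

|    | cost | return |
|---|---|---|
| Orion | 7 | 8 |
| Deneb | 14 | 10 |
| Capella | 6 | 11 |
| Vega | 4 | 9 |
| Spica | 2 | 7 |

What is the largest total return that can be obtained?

Capella + Vega + Spica: cost 6 + 4 + 2 = 12 ≤ 15, return 11 + 9 + 7 = 27.
Orion + Capella + Spica: cost 7 + 6 + 2 = 15 ≤ 15, return 8 + 11 + 7 = 26.
Best is Capella, Vega, and Spica with total return 27.

27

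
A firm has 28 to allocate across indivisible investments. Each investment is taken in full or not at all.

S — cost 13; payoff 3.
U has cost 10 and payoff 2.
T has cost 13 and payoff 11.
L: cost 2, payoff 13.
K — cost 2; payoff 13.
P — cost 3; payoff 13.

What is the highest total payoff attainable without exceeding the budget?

50

This is a 0-1 knapsack instance.
Take T, L, K, and P: cost 13 + 2 + 2 + 3 = 20 ≤ 28, payoff 11 + 13 + 13 + 13 = 50.
No other feasible combination does better.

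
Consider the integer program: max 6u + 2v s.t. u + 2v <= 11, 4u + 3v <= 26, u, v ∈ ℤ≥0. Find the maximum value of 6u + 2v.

36

Relaxing integrality, the LP optimum is 39.00 at (u,v) = (6.5, 0), which is not an integer point.
(u,v)=(6,0): 1·6+2·0=6≤11, 4·6+3·0=24≤26, objective 36.
(u,v)=(5,1): 1·5+2·1=7≤11, 4·5+3·1=23≤26, objective 32.
(u,v)=(5,0): 1·5+2·0=5≤11, 4·5+3·0=20≤26, objective 30.
Maximum is 36 at (u,v)=(6,0).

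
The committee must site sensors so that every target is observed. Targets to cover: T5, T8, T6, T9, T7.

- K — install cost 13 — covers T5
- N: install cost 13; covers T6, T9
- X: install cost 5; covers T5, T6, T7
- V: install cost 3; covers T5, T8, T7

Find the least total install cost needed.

16

Choose N and V: together they cover T5, T8, T6, T9, T7 — every target.
Total install cost: 13 + 3 = 16.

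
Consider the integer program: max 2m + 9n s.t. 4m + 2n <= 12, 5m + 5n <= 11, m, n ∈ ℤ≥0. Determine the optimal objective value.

(m,n)=(0,2) is feasible, giving 18.
(m,n)=(1,1) is feasible, giving 11.
(m,n)=(0,1) is feasible, giving 9.
The best lattice point is (0,2), giving 18.

18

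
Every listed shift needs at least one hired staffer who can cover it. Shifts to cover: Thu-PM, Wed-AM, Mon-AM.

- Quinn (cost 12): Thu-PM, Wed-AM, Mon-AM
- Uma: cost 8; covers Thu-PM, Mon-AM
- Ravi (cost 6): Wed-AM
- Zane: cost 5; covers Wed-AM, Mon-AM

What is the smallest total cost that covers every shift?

The greedy cost-per-new-shift heuristic would pick Zane and Uma for 13, but a cheaper cover exists.
Quinn alone covers Thu-PM, Wed-AM, Mon-AM — every shift.
Total cost: 12.
No cover costs less than 12.

12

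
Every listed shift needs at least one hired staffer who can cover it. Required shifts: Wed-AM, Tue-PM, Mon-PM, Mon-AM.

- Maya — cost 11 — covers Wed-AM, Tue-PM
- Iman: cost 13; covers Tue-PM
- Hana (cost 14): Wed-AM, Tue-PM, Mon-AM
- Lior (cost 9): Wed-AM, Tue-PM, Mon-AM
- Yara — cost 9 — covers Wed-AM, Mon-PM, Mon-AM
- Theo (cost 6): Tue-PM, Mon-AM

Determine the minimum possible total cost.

This is a weighted set-cover instance.
The greedy cost-per-new-shift heuristic would pick Lior and Yara for 18, but a cheaper cover exists.
Choose Yara and Theo: together they cover Wed-AM, Tue-PM, Mon-PM, Mon-AM — every shift.
Total cost: 9 + 6 = 15.
No cover costs less than 15.

15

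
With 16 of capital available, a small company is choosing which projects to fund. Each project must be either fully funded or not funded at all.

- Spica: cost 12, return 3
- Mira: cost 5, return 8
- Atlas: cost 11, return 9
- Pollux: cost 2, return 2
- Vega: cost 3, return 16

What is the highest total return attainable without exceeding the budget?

This is an integer program with binary decision variables.
Allowing fractional choices, the relaxed optimum would be about 30.9, but projects are indivisible.
Mira + Pollux + Vega: cost 5 + 2 + 3 = 10 ≤ 16, return 8 + 2 + 16 = 26.
Atlas + Pollux + Vega: cost 11 + 2 + 3 = 16 ≤ 16, return 9 + 2 + 16 = 27.
Best is Atlas, Pollux, and Vega with total return 27.

27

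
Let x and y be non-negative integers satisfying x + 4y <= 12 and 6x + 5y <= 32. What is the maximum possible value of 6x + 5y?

30

Relaxing integrality, the LP optimum is 32.00 at (x,y) = (5.33, 0), which is not an integer point.
(x,y)=(5,0): 1·5+4·0=5≤12, 6·5+5·0=30≤32, objective 30.
(x,y)=(4,1): 1·4+4·1=8≤12, 6·4+5·1=29≤32, objective 29.
(x,y)=(4,0): 1·4+4·0=4≤12, 6·4+5·0=24≤32, objective 24.
The best lattice point is (5,0), giving 30.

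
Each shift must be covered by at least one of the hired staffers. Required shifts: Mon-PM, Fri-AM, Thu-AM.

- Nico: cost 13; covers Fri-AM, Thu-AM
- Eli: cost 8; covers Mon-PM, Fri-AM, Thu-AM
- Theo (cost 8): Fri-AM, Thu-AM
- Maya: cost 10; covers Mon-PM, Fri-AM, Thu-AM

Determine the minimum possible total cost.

8

Eli alone covers Mon-PM, Fri-AM, Thu-AM — every shift.
Total cost: 8.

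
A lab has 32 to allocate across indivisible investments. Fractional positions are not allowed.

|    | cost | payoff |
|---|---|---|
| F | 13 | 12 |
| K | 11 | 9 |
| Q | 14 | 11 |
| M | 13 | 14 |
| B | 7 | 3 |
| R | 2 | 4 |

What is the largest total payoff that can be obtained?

30

Q + M + R: cost 14 + 13 + 2 = 29 ≤ 32, payoff 11 + 14 + 4 = 29.
F + M + R: cost 13 + 13 + 2 = 28 ≤ 32, payoff 12 + 14 + 4 = 30.
Best is F, M, and R with total payoff 30.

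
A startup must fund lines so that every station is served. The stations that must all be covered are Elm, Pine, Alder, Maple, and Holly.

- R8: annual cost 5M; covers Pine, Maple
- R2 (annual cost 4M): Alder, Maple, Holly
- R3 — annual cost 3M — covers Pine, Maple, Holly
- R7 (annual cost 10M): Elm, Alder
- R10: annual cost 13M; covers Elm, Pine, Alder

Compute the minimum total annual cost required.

13

The greedy cost-per-new-station heuristic would pick R3, R2, and R7 for 17, but a cheaper cover exists.
Choose R3 and R7: together they cover Elm, Pine, Alder, Maple, Holly — every station.
Total annual cost: 3 + 10 = 13.
No cover costs less than 13.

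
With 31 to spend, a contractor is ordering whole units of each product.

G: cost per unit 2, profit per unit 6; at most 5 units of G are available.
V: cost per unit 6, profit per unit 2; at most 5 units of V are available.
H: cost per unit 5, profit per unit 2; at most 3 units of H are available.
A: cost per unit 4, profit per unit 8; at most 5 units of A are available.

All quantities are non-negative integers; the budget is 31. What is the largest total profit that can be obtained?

G has the best ratio (6/2); taking only G gives at most 5×6 = 30 (stopped by the supply cap of 5).
Mixing does better — 5×G and 5×A: cost 30 ≤ 31, profit 5·6 + 5·8 = 70.

70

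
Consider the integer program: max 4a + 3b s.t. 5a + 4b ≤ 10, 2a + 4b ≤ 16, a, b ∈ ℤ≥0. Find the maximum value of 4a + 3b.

8

(a,b)=(2,0): 5·2+4·0=10≤10, 2·2+4·0=4≤16, objective 8.
(a,b)=(1,1): 5·1+4·1=9≤10, 2·1+4·1=6≤16, objective 7.
(a,b)=(1,0): 5·1+4·0=5≤10, 2·1+4·0=2≤16, objective 4.
The best lattice point is (2,0), giving 8.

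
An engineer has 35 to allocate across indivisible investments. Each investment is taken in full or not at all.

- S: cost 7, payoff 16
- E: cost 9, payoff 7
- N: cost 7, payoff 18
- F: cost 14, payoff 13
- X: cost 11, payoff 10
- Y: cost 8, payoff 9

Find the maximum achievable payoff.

S + E + N + X: cost 7 + 9 + 7 + 11 = 34 ≤ 35, payoff 16 + 7 + 18 + 10 = 51.
S + N + X + Y: cost 7 + 7 + 11 + 8 = 33 ≤ 35, payoff 16 + 18 + 10 + 9 = 53.
Best is S, N, X, and Y with total payoff 53.

53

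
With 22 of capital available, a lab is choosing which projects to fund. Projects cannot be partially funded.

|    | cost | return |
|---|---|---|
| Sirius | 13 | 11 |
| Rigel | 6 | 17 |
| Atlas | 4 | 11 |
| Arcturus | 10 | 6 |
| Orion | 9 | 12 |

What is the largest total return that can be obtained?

Allowing fractional choices, the relaxed optimum would be about 42.5, but projects are indivisible.
Rigel + Orion: cost 6 + 9 = 15 ≤ 22, return 17 + 12 = 29.
Rigel + Atlas + Arcturus: cost 6 + 4 + 10 = 20 ≤ 22, return 17 + 11 + 6 = 34.
Rigel + Atlas + Orion: cost 6 + 4 + 9 = 19 ≤ 22, return 17 + 11 + 12 = 40.
Best is Rigel, Atlas, and Orion with total return 40.

40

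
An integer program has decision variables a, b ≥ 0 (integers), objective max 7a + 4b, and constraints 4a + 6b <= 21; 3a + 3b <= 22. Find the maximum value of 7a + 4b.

(a,b)=(5,0) is feasible, giving 35.
(a,b)=(4,0) is feasible, giving 28.
The best lattice point is (5,0), giving 35.

35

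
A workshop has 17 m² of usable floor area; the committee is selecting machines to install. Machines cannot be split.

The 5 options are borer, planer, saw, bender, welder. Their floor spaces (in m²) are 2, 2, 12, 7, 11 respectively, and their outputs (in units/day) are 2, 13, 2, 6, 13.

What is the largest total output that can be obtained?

Take borer, planer, and welder: floor space 2 + 2 + 11 = 15 ≤ 17, output 2 + 13 + 13 = 28.
No other feasible combination does better.

28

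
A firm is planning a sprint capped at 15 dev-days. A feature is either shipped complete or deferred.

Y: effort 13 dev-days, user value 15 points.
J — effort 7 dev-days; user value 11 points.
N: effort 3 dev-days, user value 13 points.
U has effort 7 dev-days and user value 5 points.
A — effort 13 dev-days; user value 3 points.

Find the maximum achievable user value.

24

Take J and N: effort 7 + 3 = 10 ≤ 15, user value 11 + 13 = 24.
No other feasible combination does better.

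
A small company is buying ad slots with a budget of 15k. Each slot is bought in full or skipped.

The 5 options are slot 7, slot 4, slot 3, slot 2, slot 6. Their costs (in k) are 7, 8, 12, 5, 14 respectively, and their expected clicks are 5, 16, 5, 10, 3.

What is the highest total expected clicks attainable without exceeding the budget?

26

Take slot 4 and slot 2: cost 8 + 5 = 13 ≤ 15, expected clicks 16 + 10 = 26.
No other feasible combination does better.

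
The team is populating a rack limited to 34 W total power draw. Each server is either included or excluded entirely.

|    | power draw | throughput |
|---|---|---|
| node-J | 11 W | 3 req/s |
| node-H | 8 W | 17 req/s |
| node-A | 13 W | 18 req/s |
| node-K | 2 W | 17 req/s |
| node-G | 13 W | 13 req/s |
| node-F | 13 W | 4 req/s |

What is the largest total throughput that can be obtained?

55

Treat it as a binary knapsack problem.
Take node-J, node-H, node-A, and node-K: power draw 11 + 8 + 13 + 2 = 34 ≤ 34, throughput 3 + 17 + 18 + 17 = 55.
No other feasible combination does better.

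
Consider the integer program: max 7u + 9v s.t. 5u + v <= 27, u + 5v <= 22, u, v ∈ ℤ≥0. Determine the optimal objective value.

Relaxing integrality, the LP optimum is 64.08 at (u,v) = (4.71, 3.46), which is not an integer point.
(u,v)=(4,3): 5·4+1·3=23≤27, 1·4+5·3=19≤22, objective 55.
(u,v)=(5,2): 5·5+1·2=27≤27, 1·5+5·2=15≤22, objective 53.
(u,v)=(3,3): 5·3+1·3=18≤27, 1·3+5·3=18≤22, objective 48.
Maximum is 55 at (u,v)=(4,3).

55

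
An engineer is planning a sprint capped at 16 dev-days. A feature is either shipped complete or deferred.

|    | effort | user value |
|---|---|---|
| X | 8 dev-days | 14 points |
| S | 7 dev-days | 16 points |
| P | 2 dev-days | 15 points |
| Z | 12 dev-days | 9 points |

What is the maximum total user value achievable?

31

Take S and P: effort 7 + 2 = 9 ≤ 16, user value 16 + 15 = 31.
No other feasible combination does better.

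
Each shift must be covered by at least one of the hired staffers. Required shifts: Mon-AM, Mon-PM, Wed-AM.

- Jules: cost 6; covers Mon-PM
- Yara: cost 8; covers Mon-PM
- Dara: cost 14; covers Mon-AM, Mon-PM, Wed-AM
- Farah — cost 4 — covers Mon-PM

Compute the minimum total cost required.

The greedy cost-per-new-shift heuristic would pick Farah and Dara for 18, but a cheaper cover exists.
Dara alone covers Mon-AM, Mon-PM, Wed-AM — every shift.
Total cost: 14.
No cover costs less than 14.

14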